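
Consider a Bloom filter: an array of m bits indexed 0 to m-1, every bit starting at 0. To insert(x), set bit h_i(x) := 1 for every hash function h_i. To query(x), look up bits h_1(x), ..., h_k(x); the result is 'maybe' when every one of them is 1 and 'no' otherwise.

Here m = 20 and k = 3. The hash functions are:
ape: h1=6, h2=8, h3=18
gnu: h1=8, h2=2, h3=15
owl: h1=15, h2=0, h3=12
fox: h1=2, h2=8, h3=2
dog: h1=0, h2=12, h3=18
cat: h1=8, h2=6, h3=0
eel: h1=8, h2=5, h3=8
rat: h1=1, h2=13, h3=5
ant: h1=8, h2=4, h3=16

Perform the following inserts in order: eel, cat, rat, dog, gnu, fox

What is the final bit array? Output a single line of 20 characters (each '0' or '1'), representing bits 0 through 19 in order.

Answer: 11100110100011010010

Derivation:
Start: bits=00000000000000000000
After insert 'eel': sets bits 5 8 -> bits=00000100100000000000
After insert 'cat': sets bits 0 6 8 -> bits=10000110100000000000
After insert 'rat': sets bits 1 5 13 -> bits=11000110100001000000
After insert 'dog': sets bits 0 12 18 -> bits=11000110100011000010
After insert 'gnu': sets bits 2 8 15 -> bits=11100110100011010010
After insert 'fox': sets bits 2 8 -> bits=11100110100011010010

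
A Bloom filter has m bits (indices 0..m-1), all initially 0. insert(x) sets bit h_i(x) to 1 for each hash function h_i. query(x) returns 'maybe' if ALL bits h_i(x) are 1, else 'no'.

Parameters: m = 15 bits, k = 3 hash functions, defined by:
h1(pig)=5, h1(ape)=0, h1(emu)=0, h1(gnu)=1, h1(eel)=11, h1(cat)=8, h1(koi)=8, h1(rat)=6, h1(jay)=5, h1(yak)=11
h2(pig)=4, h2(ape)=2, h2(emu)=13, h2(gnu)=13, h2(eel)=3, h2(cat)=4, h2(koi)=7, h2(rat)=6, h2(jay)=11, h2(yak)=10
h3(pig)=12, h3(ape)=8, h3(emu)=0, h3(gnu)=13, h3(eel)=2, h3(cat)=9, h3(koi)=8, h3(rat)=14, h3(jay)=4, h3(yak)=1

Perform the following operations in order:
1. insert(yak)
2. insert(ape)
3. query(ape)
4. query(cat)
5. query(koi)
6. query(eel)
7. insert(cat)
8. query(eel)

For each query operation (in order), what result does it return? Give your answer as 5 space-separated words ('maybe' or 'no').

Start: bits=000000000000000
Op 1: insert yak -> sets bits 1 10 11 -> bits=010000000011000
Op 2: insert ape -> sets bits 0 2 8 -> bits=111000001011000
Op 3: query ape -> checks bit0=1, bit2=1, bit8=1 (all 1) -> maybe
Op 4: query cat -> checks bit4=0, bit8=1, bit9=0 (has a 0) -> no
Op 5: query koi -> checks bit7=0, bit8=1 (has a 0) -> no
Op 6: query eel -> checks bit2=1, bit3=0, bit11=1 (has a 0) -> no
Op 7: insert cat -> sets bits 4 8 9 -> bits=111010001111000
Op 8: query eel -> checks bit2=1, bit3=0, bit11=1 (has a 0) -> no
Query results in order: maybe no no no no

Answer: maybe no no no no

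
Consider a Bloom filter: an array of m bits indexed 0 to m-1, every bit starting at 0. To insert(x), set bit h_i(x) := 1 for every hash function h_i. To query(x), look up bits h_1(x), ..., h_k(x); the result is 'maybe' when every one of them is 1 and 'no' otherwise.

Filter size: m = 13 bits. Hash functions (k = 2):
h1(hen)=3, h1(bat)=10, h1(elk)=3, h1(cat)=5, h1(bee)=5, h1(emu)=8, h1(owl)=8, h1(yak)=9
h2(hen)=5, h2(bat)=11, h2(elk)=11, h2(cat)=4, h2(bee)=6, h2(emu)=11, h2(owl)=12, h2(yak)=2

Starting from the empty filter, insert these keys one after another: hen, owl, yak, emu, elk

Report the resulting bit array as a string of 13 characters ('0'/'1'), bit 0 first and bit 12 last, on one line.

Start: bits=0000000000000
After insert 'hen': sets bits 3 5 -> bits=0001010000000
After insert 'owl': sets bits 8 12 -> bits=0001010010001
After insert 'yak': sets bits 2 9 -> bits=0011010011001
After insert 'emu': sets bits 8 11 -> bits=0011010011011
After insert 'elk': sets bits 3 11 -> bits=0011010011011

Answer: 0011010011011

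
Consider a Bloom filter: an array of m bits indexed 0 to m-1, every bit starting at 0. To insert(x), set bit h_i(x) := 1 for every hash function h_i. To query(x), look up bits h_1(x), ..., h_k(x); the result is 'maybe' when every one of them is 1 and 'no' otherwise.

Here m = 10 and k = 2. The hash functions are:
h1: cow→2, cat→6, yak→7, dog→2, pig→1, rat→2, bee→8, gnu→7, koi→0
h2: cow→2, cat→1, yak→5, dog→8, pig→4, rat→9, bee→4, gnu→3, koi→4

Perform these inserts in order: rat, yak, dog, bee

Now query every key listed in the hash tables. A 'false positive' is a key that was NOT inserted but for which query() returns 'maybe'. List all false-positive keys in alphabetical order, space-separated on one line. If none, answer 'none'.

Answer: cow

Derivation:
Start: bits=0000000000
After insert 'rat': sets bits 2 9 -> bits=0010000001
After insert 'yak': sets bits 5 7 -> bits=0010010101
After insert 'dog': sets bits 2 8 -> bits=0010010111
After insert 'bee': sets bits 4 8 -> bits=0010110111
Not inserted: cat cow gnu koi pig — query each against bits=0010110111:
query cat: checks bit1=0, bit6=0 (has a 0) -> no => not a false positive
query cow: checks bit2=1 (all 1) -> maybe => FALSE POSITIVE
query gnu: checks bit3=0, bit7=1 (has a 0) -> no => not a false positive
query koi: checks bit0=0, bit4=1 (has a 0) -> no => not a false positive
query pig: checks bit1=0, bit4=1 (has a 0) -> no => not a false positive
False positives (alphabetical): cow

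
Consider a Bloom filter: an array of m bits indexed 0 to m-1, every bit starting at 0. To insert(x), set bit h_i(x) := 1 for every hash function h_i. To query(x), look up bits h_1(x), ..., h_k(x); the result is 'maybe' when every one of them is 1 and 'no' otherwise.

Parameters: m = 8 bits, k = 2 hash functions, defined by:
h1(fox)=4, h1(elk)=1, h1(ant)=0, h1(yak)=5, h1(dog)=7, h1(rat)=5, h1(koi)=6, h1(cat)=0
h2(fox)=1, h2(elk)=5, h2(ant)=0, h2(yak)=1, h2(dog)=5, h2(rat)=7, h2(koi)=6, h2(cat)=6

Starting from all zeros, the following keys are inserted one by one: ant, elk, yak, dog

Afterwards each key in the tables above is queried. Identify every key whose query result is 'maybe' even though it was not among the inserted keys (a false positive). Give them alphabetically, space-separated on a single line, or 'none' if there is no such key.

Answer: rat

Derivation:
Start: bits=00000000
After insert 'ant': sets bits 0 -> bits=10000000
After insert 'elk': sets bits 1 5 -> bits=11000100
After insert 'yak': sets bits 1 5 -> bits=11000100
After insert 'dog': sets bits 5 7 -> bits=11000101
Not inserted: cat fox koi rat — query each against bits=11000101:
query cat: checks bit0=1, bit6=0 (has a 0) -> no => not a false positive
query fox: checks bit1=1, bit4=0 (has a 0) -> no => not a false positive
query koi: checks bit6=0 (has a 0) -> no => not a false positive
query rat: checks bit5=1, bit7=1 (all 1) -> maybe => FALSE POSITIVE
False positives (alphabetical): rat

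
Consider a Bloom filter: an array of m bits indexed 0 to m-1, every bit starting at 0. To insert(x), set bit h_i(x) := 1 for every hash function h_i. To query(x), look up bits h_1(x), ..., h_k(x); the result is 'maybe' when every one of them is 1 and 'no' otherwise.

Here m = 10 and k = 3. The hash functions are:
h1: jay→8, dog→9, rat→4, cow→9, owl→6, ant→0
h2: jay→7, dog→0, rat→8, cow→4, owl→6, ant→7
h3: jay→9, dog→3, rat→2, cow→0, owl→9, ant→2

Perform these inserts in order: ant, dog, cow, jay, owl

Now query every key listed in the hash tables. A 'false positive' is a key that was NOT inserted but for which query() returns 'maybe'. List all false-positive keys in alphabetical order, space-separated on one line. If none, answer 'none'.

Start: bits=0000000000
After insert 'ant': sets bits 0 2 7 -> bits=1010000100
After insert 'dog': sets bits 0 3 9 -> bits=1011000101
After insert 'cow': sets bits 0 4 9 -> bits=1011100101
After insert 'jay': sets bits 7 8 9 -> bits=1011100111
After insert 'owl': sets bits 6 9 -> bits=1011101111
Not inserted: rat — query each against bits=1011101111:
query rat: checks bit2=1, bit4=1, bit8=1 (all 1) -> maybe => FALSE POSITIVE
False positives (alphabetical): rat

Answer: rat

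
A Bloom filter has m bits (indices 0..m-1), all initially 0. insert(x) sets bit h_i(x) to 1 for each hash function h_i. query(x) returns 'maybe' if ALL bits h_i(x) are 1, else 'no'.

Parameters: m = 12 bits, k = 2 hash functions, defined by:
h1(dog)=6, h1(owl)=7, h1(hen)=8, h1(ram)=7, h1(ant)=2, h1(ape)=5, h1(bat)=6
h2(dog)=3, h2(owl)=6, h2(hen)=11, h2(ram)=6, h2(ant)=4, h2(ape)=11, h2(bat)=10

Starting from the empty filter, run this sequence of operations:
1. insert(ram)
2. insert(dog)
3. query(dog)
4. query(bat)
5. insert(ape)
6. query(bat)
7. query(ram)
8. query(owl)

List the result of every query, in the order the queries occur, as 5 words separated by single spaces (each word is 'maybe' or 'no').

Answer: maybe no no maybe maybe

Derivation:
Start: bits=000000000000
Op 1: insert ram -> sets bits 6 7 -> bits=000000110000
Op 2: insert dog -> sets bits 3 6 -> bits=000100110000
Op 3: query dog -> checks bit3=1, bit6=1 (all 1) -> maybe
Op 4: query bat -> checks bit6=1, bit10=0 (has a 0) -> no
Op 5: insert ape -> sets bits 5 11 -> bits=000101110001
Op 6: query bat -> checks bit6=1, bit10=0 (has a 0) -> no
Op 7: query ram -> checks bit6=1, bit7=1 (all 1) -> maybe
Op 8: query owl -> checks bit6=1, bit7=1 (all 1) -> maybe
Query results in order: maybe no no maybe maybe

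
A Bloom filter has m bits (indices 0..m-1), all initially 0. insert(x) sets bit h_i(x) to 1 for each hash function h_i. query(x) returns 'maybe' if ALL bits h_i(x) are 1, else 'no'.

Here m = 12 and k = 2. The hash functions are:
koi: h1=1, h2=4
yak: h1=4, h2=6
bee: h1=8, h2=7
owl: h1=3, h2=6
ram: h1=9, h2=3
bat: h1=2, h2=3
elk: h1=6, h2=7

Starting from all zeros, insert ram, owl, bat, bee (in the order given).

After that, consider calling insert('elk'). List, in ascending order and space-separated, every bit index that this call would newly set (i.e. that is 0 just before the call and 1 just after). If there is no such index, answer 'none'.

Start: bits=000000000000
After insert 'ram': sets bits 3 9 -> bits=000100000100
After insert 'owl': sets bits 3 6 -> bits=000100100100
After insert 'bat': sets bits 2 3 -> bits=001100100100
After insert 'bee': sets bits 7 8 -> bits=001100111100
insert 'elk' would touch bits 6 7; currently bit6=1, bit7=1
Bits that are 0 among those (would change 0->1): none

Answer: none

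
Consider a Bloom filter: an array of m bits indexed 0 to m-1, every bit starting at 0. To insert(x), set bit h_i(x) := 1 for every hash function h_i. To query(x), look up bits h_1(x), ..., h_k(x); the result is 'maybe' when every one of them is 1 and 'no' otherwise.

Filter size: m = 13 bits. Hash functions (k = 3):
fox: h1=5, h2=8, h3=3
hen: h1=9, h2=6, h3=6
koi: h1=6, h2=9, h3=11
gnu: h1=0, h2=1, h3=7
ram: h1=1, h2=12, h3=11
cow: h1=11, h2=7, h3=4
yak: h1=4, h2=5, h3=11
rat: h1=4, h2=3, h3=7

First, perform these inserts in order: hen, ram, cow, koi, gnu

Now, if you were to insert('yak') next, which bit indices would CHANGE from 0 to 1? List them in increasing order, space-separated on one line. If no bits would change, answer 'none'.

Answer: 5

Derivation:
Start: bits=0000000000000
After insert 'hen': sets bits 6 9 -> bits=0000001001000
After insert 'ram': sets bits 1 11 12 -> bits=0100001001011
After insert 'cow': sets bits 4 7 11 -> bits=0100101101011
After insert 'koi': sets bits 6 9 11 -> bits=0100101101011
After insert 'gnu': sets bits 0 1 7 -> bits=1100101101011
insert 'yak' would touch bits 4 5 11; currently bit4=1, bit5=0, bit11=1
Bits that are 0 among those (would change 0->1): 5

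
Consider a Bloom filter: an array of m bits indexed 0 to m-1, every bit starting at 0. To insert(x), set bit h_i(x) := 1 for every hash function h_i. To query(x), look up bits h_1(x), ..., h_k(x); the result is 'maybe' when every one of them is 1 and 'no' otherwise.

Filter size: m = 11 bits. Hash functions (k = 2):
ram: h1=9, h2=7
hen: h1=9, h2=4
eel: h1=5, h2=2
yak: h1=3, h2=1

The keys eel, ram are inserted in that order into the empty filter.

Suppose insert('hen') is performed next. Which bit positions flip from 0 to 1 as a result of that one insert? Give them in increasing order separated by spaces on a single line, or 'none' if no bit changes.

Start: bits=00000000000
After insert 'eel': sets bits 2 5 -> bits=00100100000
After insert 'ram': sets bits 7 9 -> bits=00100101010
insert 'hen' would touch bits 4 9; currently bit4=0, bit9=1
Bits that are 0 among those (would change 0->1): 4

Answer: 4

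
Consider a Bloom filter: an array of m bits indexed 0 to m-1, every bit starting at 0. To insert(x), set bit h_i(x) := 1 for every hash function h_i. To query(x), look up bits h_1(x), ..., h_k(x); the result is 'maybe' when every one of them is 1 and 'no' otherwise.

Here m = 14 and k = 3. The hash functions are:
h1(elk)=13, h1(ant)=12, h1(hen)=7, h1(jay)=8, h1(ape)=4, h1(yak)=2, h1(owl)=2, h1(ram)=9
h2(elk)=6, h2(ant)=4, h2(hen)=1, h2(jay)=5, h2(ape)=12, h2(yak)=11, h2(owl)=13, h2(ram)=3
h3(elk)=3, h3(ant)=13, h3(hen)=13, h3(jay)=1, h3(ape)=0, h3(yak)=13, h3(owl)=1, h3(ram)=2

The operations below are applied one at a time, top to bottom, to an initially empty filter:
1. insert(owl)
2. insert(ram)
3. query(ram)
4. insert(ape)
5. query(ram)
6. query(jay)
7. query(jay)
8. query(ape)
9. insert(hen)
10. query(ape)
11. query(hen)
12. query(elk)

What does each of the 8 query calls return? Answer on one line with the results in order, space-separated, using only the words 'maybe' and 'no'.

Answer: maybe maybe no no maybe maybe maybe no

Derivation:
Start: bits=00000000000000
Op 1: insert owl -> sets bits 1 2 13 -> bits=01100000000001
Op 2: insert ram -> sets bits 2 3 9 -> bits=01110000010001
Op 3: query ram -> checks bit2=1, bit3=1, bit9=1 (all 1) -> maybe
Op 4: insert ape -> sets bits 0 4 12 -> bits=11111000010011
Op 5: query ram -> checks bit2=1, bit3=1, bit9=1 (all 1) -> maybe
Op 6: query jay -> checks bit1=1, bit5=0, bit8=0 (has a 0) -> no
Op 7: query jay -> checks bit1=1, bit5=0, bit8=0 (has a 0) -> no
Op 8: query ape -> checks bit0=1, bit4=1, bit12=1 (all 1) -> maybe
Op 9: insert hen -> sets bits 1 7 13 -> bits=11111001010011
Op 10: query ape -> checks bit0=1, bit4=1, bit12=1 (all 1) -> maybe
Op 11: query hen -> checks bit1=1, bit7=1, bit13=1 (all 1) -> maybe
Op 12: query elk -> checks bit3=1, bit6=0, bit13=1 (has a 0) -> no
Query results in order: maybe maybe no no maybe maybe maybe no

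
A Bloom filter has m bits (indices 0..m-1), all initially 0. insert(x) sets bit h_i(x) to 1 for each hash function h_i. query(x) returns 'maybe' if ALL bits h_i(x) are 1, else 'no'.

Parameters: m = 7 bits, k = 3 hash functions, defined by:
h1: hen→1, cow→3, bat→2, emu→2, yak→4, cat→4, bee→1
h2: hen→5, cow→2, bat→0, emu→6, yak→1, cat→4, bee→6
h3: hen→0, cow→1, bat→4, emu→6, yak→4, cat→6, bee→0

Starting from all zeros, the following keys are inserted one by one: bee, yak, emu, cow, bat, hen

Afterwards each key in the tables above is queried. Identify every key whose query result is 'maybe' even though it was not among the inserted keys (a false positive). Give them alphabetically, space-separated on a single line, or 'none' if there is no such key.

Start: bits=0000000
After insert 'bee': sets bits 0 1 6 -> bits=1100001
After insert 'yak': sets bits 1 4 -> bits=1100101
After insert 'emu': sets bits 2 6 -> bits=1110101
After insert 'cow': sets bits 1 2 3 -> bits=1111101
After insert 'bat': sets bits 0 2 4 -> bits=1111101
After insert 'hen': sets bits 0 1 5 -> bits=1111111
Not inserted: cat — query each against bits=1111111:
query cat: checks bit4=1, bit6=1 (all 1) -> maybe => FALSE POSITIVE
False positives (alphabetical): cat

Answer: cat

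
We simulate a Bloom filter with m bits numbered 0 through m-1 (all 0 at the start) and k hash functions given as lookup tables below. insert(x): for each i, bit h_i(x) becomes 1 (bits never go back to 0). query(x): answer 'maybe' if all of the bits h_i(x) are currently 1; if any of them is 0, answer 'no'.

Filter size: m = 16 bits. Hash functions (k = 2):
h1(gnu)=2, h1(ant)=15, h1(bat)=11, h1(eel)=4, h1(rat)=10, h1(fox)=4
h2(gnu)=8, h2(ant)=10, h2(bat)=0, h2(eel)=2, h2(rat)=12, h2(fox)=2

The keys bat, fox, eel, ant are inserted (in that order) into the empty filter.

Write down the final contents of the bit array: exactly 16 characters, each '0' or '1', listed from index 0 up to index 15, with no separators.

Start: bits=0000000000000000
After insert 'bat': sets bits 0 11 -> bits=1000000000010000
After insert 'fox': sets bits 2 4 -> bits=1010100000010000
After insert 'eel': sets bits 2 4 -> bits=1010100000010000
After insert 'ant': sets bits 10 15 -> bits=1010100000110001

Answer: 1010100000110001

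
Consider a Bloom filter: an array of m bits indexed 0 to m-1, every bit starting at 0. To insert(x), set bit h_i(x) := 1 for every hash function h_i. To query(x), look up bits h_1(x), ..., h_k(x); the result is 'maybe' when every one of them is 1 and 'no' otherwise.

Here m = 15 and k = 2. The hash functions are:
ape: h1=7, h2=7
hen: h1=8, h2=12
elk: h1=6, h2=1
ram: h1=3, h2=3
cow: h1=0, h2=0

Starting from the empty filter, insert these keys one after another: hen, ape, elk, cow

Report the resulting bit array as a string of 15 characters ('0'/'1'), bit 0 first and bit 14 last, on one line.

Start: bits=000000000000000
After insert 'hen': sets bits 8 12 -> bits=000000001000100
After insert 'ape': sets bits 7 -> bits=000000011000100
After insert 'elk': sets bits 1 6 -> bits=010000111000100
After insert 'cow': sets bits 0 -> bits=110000111000100

Answer: 110000111000100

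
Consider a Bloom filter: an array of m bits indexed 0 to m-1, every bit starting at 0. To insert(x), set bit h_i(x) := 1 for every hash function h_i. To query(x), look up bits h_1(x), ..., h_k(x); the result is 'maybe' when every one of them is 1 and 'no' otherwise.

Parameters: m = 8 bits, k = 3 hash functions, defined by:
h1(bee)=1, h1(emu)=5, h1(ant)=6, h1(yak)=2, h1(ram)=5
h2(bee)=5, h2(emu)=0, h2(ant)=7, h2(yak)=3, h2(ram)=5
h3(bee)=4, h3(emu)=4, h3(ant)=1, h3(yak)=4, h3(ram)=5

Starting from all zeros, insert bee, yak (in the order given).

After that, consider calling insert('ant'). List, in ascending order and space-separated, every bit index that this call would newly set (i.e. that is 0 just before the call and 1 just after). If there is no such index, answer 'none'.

Start: bits=00000000
After insert 'bee': sets bits 1 4 5 -> bits=01001100
After insert 'yak': sets bits 2 3 4 -> bits=01111100
insert 'ant' would touch bits 1 6 7; currently bit1=1, bit6=0, bit7=0
Bits that are 0 among those (would change 0->1): 6 7

Answer: 6 7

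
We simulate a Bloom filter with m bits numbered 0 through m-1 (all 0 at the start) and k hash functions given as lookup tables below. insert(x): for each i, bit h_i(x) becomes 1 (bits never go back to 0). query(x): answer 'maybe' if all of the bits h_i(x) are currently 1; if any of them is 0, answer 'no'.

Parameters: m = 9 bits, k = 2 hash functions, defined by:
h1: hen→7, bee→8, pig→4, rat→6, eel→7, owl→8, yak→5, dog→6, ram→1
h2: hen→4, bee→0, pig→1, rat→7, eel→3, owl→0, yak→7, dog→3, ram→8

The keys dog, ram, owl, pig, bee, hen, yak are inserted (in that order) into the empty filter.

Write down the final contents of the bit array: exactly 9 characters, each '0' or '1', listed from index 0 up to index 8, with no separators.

Start: bits=000000000
After insert 'dog': sets bits 3 6 -> bits=000100100
After insert 'ram': sets bits 1 8 -> bits=010100101
After insert 'owl': sets bits 0 8 -> bits=110100101
After insert 'pig': sets bits 1 4 -> bits=110110101
After insert 'bee': sets bits 0 8 -> bits=110110101
After insert 'hen': sets bits 4 7 -> bits=110110111
After insert 'yak': sets bits 5 7 -> bits=110111111

Answer: 110111111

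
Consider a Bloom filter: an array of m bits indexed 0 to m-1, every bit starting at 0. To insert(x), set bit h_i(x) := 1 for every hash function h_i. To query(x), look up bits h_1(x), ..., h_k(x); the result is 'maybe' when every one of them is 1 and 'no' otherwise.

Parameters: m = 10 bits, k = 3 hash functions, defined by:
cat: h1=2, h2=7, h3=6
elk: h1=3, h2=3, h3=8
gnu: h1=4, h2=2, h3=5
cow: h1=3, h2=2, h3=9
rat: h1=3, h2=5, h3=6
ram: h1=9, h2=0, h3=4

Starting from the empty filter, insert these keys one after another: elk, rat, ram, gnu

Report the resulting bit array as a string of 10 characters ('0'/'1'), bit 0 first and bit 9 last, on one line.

Start: bits=0000000000
After insert 'elk': sets bits 3 8 -> bits=0001000010
After insert 'rat': sets bits 3 5 6 -> bits=0001011010
After insert 'ram': sets bits 0 4 9 -> bits=1001111011
After insert 'gnu': sets bits 2 4 5 -> bits=1011111011

Answer: 1011111011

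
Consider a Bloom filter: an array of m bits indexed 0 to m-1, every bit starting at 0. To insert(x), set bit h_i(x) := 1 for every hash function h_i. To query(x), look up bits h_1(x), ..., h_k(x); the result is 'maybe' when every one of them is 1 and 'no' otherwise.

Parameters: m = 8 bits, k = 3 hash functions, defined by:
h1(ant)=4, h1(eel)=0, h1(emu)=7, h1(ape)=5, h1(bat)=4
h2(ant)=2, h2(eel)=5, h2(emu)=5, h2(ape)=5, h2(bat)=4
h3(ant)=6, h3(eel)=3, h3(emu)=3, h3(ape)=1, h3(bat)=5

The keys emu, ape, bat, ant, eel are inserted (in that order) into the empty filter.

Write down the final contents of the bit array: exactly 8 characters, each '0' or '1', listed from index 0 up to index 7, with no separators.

Start: bits=00000000
After insert 'emu': sets bits 3 5 7 -> bits=00010101
After insert 'ape': sets bits 1 5 -> bits=01010101
After insert 'bat': sets bits 4 5 -> bits=01011101
After insert 'ant': sets bits 2 4 6 -> bits=01111111
After insert 'eel': sets bits 0 3 5 -> bits=11111111

Answer: 11111111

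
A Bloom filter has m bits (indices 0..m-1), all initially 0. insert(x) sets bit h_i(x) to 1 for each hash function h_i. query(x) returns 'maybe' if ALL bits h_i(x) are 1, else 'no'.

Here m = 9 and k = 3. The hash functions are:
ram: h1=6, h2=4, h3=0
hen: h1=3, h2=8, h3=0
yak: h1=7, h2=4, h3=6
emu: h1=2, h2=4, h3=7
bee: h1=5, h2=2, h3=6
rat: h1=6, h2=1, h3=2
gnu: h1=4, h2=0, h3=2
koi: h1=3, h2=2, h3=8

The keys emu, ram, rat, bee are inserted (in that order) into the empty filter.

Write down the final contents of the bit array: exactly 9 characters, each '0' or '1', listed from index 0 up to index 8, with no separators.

Answer: 111011110

Derivation:
Start: bits=000000000
After insert 'emu': sets bits 2 4 7 -> bits=001010010
After insert 'ram': sets bits 0 4 6 -> bits=101010110
After insert 'rat': sets bits 1 2 6 -> bits=111010110
After insert 'bee': sets bits 2 5 6 -> bits=111011110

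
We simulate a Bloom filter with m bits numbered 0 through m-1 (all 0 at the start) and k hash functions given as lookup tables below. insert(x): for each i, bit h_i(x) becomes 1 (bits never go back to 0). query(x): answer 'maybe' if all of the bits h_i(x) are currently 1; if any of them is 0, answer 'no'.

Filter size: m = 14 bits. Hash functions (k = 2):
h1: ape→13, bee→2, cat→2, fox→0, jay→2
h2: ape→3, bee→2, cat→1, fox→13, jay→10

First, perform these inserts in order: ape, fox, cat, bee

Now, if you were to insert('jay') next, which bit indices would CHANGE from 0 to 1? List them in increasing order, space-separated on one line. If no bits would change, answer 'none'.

Answer: 10

Derivation:
Start: bits=00000000000000
After insert 'ape': sets bits 3 13 -> bits=00010000000001
After insert 'fox': sets bits 0 13 -> bits=10010000000001
After insert 'cat': sets bits 1 2 -> bits=11110000000001
After insert 'bee': sets bits 2 -> bits=11110000000001
insert 'jay' would touch bits 2 10; currently bit2=1, bit10=0
Bits that are 0 among those (would change 0->1): 10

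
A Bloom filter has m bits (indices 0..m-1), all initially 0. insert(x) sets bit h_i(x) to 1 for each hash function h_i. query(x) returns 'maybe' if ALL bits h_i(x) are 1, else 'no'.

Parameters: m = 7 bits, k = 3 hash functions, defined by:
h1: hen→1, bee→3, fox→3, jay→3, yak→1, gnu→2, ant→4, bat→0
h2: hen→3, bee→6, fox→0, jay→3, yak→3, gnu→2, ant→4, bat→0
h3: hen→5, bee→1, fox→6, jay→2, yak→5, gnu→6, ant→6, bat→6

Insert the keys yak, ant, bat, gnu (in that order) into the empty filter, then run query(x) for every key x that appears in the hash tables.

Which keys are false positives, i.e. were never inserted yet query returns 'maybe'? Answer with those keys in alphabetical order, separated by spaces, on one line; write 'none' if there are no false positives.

Answer: bee fox hen jay

Derivation:
Start: bits=0000000
After insert 'yak': sets bits 1 3 5 -> bits=0101010
After insert 'ant': sets bits 4 6 -> bits=0101111
After insert 'bat': sets bits 0 6 -> bits=1101111
After insert 'gnu': sets bits 2 6 -> bits=1111111
Not inserted: bee fox hen jay — query each against bits=1111111:
query bee: checks bit1=1, bit3=1, bit6=1 (all 1) -> maybe => FALSE POSITIVE
query fox: checks bit0=1, bit3=1, bit6=1 (all 1) -> maybe => FALSE POSITIVE
query hen: checks bit1=1, bit3=1, bit5=1 (all 1) -> maybe => FALSE POSITIVE
query jay: checks bit2=1, bit3=1 (all 1) -> maybe => FALSE POSITIVE
False positives (alphabetical): bee fox hen jay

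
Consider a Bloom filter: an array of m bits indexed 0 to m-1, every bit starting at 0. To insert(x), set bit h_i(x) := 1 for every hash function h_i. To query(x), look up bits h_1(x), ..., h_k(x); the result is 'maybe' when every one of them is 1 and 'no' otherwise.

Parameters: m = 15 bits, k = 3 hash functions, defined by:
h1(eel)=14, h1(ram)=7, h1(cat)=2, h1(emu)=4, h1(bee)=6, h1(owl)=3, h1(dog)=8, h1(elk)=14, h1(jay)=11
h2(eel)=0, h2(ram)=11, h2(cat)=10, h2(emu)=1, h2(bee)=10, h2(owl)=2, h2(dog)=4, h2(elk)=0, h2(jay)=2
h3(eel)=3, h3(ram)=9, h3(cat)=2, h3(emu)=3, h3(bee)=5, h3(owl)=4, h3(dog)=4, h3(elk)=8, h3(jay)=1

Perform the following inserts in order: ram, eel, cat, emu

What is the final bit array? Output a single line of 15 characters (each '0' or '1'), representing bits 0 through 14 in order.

Start: bits=000000000000000
After insert 'ram': sets bits 7 9 11 -> bits=000000010101000
After insert 'eel': sets bits 0 3 14 -> bits=100100010101001
After insert 'cat': sets bits 2 10 -> bits=101100010111001
After insert 'emu': sets bits 1 3 4 -> bits=111110010111001

Answer: 111110010111001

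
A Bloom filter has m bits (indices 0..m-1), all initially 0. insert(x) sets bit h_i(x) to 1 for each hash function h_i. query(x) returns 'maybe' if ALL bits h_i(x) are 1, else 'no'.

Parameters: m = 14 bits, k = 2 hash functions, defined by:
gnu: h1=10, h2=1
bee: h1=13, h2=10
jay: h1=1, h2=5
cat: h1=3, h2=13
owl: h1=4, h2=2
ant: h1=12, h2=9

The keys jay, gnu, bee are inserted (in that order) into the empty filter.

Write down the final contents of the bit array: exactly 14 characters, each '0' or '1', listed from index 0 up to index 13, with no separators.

Start: bits=00000000000000
After insert 'jay': sets bits 1 5 -> bits=01000100000000
After insert 'gnu': sets bits 1 10 -> bits=01000100001000
After insert 'bee': sets bits 10 13 -> bits=01000100001001

Answer: 01000100001001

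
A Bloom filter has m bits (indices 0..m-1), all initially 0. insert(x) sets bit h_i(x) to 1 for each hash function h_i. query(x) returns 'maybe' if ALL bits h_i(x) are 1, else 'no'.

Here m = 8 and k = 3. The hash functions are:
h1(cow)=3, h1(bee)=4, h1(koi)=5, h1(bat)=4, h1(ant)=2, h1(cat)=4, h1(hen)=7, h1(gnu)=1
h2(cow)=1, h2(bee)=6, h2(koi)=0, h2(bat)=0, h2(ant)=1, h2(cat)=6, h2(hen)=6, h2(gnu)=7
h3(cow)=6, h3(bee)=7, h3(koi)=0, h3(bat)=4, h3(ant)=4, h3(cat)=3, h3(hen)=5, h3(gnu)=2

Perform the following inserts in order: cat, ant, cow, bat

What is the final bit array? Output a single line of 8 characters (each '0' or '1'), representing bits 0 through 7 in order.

Start: bits=00000000
After insert 'cat': sets bits 3 4 6 -> bits=00011010
After insert 'ant': sets bits 1 2 4 -> bits=01111010
After insert 'cow': sets bits 1 3 6 -> bits=01111010
After insert 'bat': sets bits 0 4 -> bits=11111010

Answer: 11111010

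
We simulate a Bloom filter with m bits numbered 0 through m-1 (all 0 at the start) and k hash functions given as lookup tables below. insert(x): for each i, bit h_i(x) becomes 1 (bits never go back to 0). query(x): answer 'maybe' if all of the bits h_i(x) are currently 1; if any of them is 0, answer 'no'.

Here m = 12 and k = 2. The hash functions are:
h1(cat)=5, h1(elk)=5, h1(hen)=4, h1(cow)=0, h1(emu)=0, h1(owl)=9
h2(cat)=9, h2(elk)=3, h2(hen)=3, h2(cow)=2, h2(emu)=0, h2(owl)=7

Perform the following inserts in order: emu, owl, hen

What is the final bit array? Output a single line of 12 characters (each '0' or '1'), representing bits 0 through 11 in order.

Answer: 100110010100

Derivation:
Start: bits=000000000000
After insert 'emu': sets bits 0 -> bits=100000000000
After insert 'owl': sets bits 7 9 -> bits=100000010100
After insert 'hen': sets bits 3 4 -> bits=100110010100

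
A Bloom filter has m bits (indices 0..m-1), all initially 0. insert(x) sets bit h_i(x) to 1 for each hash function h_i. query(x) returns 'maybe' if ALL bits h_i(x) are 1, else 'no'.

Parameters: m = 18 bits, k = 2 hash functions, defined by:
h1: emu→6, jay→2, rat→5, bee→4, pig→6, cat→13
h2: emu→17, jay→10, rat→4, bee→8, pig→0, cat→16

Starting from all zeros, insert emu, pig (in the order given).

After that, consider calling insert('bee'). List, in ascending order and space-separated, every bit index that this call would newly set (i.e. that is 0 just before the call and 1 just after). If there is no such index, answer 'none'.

Answer: 4 8

Derivation:
Start: bits=000000000000000000
After insert 'emu': sets bits 6 17 -> bits=000000100000000001
After insert 'pig': sets bits 0 6 -> bits=100000100000000001
insert 'bee' would touch bits 4 8; currently bit4=0, bit8=0
Bits that are 0 among those (would change 0->1): 4 8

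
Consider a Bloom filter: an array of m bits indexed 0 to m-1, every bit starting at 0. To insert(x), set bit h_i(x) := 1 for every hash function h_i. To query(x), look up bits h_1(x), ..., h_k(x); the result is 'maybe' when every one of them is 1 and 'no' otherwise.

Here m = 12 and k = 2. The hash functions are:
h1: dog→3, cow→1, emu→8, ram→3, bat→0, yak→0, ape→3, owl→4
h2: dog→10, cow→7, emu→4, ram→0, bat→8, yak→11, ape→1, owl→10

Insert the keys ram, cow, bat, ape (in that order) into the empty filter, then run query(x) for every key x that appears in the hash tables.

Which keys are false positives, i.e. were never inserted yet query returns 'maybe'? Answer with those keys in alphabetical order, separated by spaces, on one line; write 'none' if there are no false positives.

Answer: none

Derivation:
Start: bits=000000000000
After insert 'ram': sets bits 0 3 -> bits=100100000000
After insert 'cow': sets bits 1 7 -> bits=110100010000
After insert 'bat': sets bits 0 8 -> bits=110100011000
After insert 'ape': sets bits 1 3 -> bits=110100011000
Not inserted: dog emu owl yak — query each against bits=110100011000:
query dog: checks bit3=1, bit10=0 (has a 0) -> no => not a false positive
query emu: checks bit4=0, bit8=1 (has a 0) -> no => not a false positive
query owl: checks bit4=0, bit10=0 (has a 0) -> no => not a false positive
query yak: checks bit0=1, bit11=0 (has a 0) -> no => not a false positive
False positives (alphabetical): none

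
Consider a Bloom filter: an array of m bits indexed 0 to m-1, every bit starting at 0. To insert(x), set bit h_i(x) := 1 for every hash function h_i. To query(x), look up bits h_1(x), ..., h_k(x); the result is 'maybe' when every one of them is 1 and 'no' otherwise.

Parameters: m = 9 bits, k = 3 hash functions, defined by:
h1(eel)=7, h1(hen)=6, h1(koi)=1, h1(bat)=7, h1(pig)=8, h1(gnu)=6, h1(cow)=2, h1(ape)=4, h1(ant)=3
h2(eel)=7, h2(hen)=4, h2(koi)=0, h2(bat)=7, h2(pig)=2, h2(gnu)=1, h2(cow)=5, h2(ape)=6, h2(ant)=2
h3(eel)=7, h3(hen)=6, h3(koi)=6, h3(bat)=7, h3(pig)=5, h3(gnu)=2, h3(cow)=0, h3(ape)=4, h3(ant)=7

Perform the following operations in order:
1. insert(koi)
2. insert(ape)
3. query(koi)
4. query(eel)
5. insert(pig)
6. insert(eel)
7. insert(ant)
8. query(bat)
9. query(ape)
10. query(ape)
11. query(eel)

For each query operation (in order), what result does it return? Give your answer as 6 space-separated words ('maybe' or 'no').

Start: bits=000000000
Op 1: insert koi -> sets bits 0 1 6 -> bits=110000100
Op 2: insert ape -> sets bits 4 6 -> bits=110010100
Op 3: query koi -> checks bit0=1, bit1=1, bit6=1 (all 1) -> maybe
Op 4: query eel -> checks bit7=0 (has a 0) -> no
Op 5: insert pig -> sets bits 2 5 8 -> bits=111011101
Op 6: insert eel -> sets bits 7 -> bits=111011111
Op 7: insert ant -> sets bits 2 3 7 -> bits=111111111
Op 8: query bat -> checks bit7=1 (all 1) -> maybe
Op 9: query ape -> checks bit4=1, bit6=1 (all 1) -> maybe
Op 10: query ape -> checks bit4=1, bit6=1 (all 1) -> maybe
Op 11: query eel -> checks bit7=1 (all 1) -> maybe
Query results in order: maybe no maybe maybe maybe maybe

Answer: maybe no maybe maybe maybe maybe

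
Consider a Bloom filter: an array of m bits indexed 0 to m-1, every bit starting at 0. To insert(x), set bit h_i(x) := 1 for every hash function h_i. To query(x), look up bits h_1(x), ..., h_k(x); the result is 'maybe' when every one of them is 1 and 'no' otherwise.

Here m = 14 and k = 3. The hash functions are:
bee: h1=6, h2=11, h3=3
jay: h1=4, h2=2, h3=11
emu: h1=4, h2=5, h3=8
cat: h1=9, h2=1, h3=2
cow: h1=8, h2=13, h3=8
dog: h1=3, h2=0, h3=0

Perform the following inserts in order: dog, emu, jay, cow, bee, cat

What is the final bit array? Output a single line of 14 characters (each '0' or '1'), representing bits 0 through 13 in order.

Answer: 11111110110101

Derivation:
Start: bits=00000000000000
After insert 'dog': sets bits 0 3 -> bits=10010000000000
After insert 'emu': sets bits 4 5 8 -> bits=10011100100000
After insert 'jay': sets bits 2 4 11 -> bits=10111100100100
After insert 'cow': sets bits 8 13 -> bits=10111100100101
After insert 'bee': sets bits 3 6 11 -> bits=10111110100101
After insert 'cat': sets bits 1 2 9 -> bits=11111110110101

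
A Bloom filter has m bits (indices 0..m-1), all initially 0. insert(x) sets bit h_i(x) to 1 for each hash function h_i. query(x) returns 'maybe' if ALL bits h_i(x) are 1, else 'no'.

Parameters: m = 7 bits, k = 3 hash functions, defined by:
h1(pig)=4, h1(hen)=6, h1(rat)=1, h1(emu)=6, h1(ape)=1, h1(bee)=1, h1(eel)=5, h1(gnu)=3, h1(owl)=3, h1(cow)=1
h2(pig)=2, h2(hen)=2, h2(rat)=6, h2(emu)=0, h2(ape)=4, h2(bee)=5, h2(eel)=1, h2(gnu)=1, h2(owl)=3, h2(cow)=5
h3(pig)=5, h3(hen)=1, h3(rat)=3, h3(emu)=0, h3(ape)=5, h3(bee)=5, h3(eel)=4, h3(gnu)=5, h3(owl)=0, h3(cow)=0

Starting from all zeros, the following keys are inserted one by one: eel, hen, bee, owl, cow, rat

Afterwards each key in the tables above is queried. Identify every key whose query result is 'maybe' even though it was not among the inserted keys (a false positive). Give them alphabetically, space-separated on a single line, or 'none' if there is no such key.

Answer: ape emu gnu pig

Derivation:
Start: bits=0000000
After insert 'eel': sets bits 1 4 5 -> bits=0100110
After insert 'hen': sets bits 1 2 6 -> bits=0110111
After insert 'bee': sets bits 1 5 -> bits=0110111
After insert 'owl': sets bits 0 3 -> bits=1111111
After insert 'cow': sets bits 0 1 5 -> bits=1111111
After insert 'rat': sets bits 1 3 6 -> bits=1111111
Not inserted: ape emu gnu pig — query each against bits=1111111:
query ape: checks bit1=1, bit4=1, bit5=1 (all 1) -> maybe => FALSE POSITIVE
query emu: checks bit0=1, bit6=1 (all 1) -> maybe => FALSE POSITIVE
query gnu: checks bit1=1, bit3=1, bit5=1 (all 1) -> maybe => FALSE POSITIVE
query pig: checks bit2=1, bit4=1, bit5=1 (all 1) -> maybe => FALSE POSITIVE
False positives (alphabetical): ape emu gnu pig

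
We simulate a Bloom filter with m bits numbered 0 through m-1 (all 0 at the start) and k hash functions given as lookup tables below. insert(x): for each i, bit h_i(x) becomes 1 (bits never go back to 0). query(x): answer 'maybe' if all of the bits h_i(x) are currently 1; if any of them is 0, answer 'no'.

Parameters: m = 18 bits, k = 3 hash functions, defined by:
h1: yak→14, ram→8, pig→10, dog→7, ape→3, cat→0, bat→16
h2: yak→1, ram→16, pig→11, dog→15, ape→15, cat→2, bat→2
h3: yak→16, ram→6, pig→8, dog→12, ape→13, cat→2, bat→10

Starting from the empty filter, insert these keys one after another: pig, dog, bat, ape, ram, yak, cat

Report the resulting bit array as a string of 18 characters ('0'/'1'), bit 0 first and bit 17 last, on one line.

Answer: 111100111011111110

Derivation:
Start: bits=000000000000000000
After insert 'pig': sets bits 8 10 11 -> bits=000000001011000000
After insert 'dog': sets bits 7 12 15 -> bits=000000011011100100
After insert 'bat': sets bits 2 10 16 -> bits=001000011011100110
After insert 'ape': sets bits 3 13 15 -> bits=001100011011110110
After insert 'ram': sets bits 6 8 16 -> bits=001100111011110110
After insert 'yak': sets bits 1 14 16 -> bits=011100111011111110
After insert 'cat': sets bits 0 2 -> bits=111100111011111110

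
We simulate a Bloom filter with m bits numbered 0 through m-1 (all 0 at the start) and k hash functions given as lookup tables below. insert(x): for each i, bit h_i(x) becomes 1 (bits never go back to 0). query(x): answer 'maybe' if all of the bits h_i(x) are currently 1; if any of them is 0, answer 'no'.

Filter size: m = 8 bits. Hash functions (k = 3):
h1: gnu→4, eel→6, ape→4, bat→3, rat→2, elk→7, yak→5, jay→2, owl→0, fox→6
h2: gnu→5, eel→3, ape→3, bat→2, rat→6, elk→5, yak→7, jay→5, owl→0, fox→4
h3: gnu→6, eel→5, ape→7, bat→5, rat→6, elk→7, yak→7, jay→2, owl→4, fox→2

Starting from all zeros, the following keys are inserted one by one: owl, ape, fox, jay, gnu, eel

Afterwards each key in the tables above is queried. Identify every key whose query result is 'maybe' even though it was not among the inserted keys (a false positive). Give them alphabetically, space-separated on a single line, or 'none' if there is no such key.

Start: bits=00000000
After insert 'owl': sets bits 0 4 -> bits=10001000
After insert 'ape': sets bits 3 4 7 -> bits=10011001
After insert 'fox': sets bits 2 4 6 -> bits=10111011
After insert 'jay': sets bits 2 5 -> bits=10111111
After insert 'gnu': sets bits 4 5 6 -> bits=10111111
After insert 'eel': sets bits 3 5 6 -> bits=10111111
Not inserted: bat elk rat yak — query each against bits=10111111:
query bat: checks bit2=1, bit3=1, bit5=1 (all 1) -> maybe => FALSE POSITIVE
query elk: checks bit5=1, bit7=1 (all 1) -> maybe => FALSE POSITIVE
query rat: checks bit2=1, bit6=1 (all 1) -> maybe => FALSE POSITIVE
query yak: checks bit5=1, bit7=1 (all 1) -> maybe => FALSE POSITIVE
False positives (alphabetical): bat elk rat yak

Answer: bat elk rat yak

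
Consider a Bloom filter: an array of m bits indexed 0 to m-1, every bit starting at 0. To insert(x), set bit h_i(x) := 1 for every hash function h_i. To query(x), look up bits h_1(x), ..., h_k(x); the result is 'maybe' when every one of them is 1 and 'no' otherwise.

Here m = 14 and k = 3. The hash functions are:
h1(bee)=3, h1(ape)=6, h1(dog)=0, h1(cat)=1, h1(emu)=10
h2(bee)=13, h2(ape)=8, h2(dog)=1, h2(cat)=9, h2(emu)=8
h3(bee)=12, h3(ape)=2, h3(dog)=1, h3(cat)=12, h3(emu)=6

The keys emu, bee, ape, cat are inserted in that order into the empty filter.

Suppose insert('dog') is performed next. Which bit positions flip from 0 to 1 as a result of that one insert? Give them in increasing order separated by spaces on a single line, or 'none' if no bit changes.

Start: bits=00000000000000
After insert 'emu': sets bits 6 8 10 -> bits=00000010101000
After insert 'bee': sets bits 3 12 13 -> bits=00010010101011
After insert 'ape': sets bits 2 6 8 -> bits=00110010101011
After insert 'cat': sets bits 1 9 12 -> bits=01110010111011
insert 'dog' would touch bits 0 1; currently bit0=0, bit1=1
Bits that are 0 among those (would change 0->1): 0

Answer: 0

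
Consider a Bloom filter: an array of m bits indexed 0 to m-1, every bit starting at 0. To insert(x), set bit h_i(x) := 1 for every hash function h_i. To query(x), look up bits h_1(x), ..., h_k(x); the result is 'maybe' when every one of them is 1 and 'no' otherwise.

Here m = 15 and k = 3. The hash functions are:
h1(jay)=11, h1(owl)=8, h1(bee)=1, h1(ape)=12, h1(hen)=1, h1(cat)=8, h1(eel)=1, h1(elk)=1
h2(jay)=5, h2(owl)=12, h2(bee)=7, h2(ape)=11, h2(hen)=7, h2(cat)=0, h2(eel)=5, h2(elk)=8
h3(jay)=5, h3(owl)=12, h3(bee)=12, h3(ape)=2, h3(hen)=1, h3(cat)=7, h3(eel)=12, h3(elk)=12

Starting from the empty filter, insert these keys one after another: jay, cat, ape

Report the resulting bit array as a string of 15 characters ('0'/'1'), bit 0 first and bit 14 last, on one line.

Start: bits=000000000000000
After insert 'jay': sets bits 5 11 -> bits=000001000001000
After insert 'cat': sets bits 0 7 8 -> bits=100001011001000
After insert 'ape': sets bits 2 11 12 -> bits=101001011001100

Answer: 101001011001100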